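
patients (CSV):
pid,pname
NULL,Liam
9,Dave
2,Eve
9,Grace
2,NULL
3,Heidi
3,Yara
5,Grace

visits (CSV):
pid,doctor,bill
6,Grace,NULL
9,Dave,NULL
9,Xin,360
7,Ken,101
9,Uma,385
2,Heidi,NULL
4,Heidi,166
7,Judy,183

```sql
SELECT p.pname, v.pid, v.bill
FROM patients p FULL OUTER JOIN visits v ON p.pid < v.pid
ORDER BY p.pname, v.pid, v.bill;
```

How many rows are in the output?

38

FULL OUTER JOIN keeps every row from both sides; unmatched rows get NULL for the other side's columns.
Matching on p.pid < v.pid. A NULL in a compared column never satisfies the condition.
- pid=NULL: no v row matches, row kept with v columns NULL.
- pid=9: no v row matches, row kept with v columns NULL.
- pid=2: 7 matching v row(s), so 7 row(s) emitted.
- pid=9: no v row matches, row kept with v columns NULL.
- pid=2: 7 matching v row(s), so 7 row(s) emitted.
- pid=3: 7 matching v row(s), so 7 row(s) emitted.
- pid=3: 7 matching v row(s), so 7 row(s) emitted.
- pid=5: 6 matching v row(s), so 6 row(s) emitted.
- plus 1 unmatched v row(s), each kept with NULL p columns.
Total: 34 matched + 4 padded = 38 rows.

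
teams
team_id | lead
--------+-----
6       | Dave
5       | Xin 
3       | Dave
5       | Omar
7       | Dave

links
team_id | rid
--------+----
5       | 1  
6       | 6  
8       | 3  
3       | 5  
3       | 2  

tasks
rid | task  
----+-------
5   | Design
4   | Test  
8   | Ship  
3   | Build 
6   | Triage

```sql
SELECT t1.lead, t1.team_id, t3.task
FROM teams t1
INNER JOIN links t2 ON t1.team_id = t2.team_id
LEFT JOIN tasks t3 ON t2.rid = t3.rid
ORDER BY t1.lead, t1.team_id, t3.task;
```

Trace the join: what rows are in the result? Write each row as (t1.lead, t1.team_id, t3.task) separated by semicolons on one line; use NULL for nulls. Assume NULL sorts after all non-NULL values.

Joins associate left-to-right: teams INNER JOIN links on team_id gives 5 intermediate row(s).
Then LEFT JOIN `tasks t3` on rid: each of those 5 rows is kept; rows whose t2.rid has no match in t3 get NULL for t3's columns.

(Dave, 3, Design); (Dave, 3, NULL); (Dave, 6, Triage); (Omar, 5, NULL); (Xin, 5, NULL)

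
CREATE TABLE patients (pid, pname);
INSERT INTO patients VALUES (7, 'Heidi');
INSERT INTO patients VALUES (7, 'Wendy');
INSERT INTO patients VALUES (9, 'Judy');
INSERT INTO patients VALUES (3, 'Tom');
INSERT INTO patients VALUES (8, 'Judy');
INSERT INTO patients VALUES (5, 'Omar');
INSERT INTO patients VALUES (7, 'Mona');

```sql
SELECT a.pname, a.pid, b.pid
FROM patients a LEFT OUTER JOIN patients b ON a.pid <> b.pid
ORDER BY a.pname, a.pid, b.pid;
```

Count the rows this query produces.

36

LEFT JOIN keeps every row from `patients a`; unmatched rows get NULL for `patients b`'s columns.
Matching on a.pid <> b.pid.
- a[0] pid=7 → 4 match(es) in b → 4 row(s).
- a[1] pid=7 → 4 match(es) in b → 4 row(s).
- a[2] pid=9 → 6 match(es) in b → 6 row(s).
- a[3] pid=3 → 6 match(es) in b → 6 row(s).
- a[4] pid=8 → 6 match(es) in b → 6 row(s).
- a[5] pid=5 → 6 match(es) in b → 6 row(s).
- a[6] pid=7 → 4 match(es) in b → 4 row(s).
Total: 36 rows.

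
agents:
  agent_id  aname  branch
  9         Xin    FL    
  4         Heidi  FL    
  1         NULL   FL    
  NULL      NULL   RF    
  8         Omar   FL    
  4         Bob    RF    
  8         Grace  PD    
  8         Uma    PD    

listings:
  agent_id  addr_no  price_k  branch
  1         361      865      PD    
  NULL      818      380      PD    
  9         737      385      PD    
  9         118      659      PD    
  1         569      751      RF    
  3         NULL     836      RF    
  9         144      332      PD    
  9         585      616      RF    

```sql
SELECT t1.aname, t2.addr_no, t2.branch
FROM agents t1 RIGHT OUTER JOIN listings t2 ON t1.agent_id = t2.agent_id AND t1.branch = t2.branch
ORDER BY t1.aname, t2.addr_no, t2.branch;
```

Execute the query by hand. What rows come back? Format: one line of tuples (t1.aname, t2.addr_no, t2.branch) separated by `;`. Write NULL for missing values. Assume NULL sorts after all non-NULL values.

RIGHT JOIN keeps every row from `listings`; unmatched rows get NULL for `agents`'s columns.
Matching on t1.agent_id = t2.agent_id AND t1.branch = t2.branch. A NULL in a compared column never satisfies the condition.
Matched pairs: 0; unmatched t2 rows kept: 8.

(NULL, 118, PD); (NULL, 144, PD); (NULL, 361, PD); (NULL, 569, RF); (NULL, 585, RF); (NULL, 737, PD); (NULL, 818, PD); (NULL, NULL, RF)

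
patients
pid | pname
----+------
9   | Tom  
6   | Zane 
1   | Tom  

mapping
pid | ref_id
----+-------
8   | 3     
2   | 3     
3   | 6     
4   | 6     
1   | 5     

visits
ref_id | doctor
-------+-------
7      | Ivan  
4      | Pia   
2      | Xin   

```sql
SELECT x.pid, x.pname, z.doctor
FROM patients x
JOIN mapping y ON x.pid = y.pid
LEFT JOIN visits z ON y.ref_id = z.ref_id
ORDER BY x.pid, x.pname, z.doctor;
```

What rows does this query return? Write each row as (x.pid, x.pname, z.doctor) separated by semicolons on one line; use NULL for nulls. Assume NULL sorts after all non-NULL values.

Evaluate left to right. First `patients x INNER JOIN mapping y` on pid: 1 row(s).
Then LEFT JOIN `visits z` on ref_id: each of those 1 rows is kept; rows whose y.ref_id has no match in z get NULL for z's columns.

(1, Tom, NULL)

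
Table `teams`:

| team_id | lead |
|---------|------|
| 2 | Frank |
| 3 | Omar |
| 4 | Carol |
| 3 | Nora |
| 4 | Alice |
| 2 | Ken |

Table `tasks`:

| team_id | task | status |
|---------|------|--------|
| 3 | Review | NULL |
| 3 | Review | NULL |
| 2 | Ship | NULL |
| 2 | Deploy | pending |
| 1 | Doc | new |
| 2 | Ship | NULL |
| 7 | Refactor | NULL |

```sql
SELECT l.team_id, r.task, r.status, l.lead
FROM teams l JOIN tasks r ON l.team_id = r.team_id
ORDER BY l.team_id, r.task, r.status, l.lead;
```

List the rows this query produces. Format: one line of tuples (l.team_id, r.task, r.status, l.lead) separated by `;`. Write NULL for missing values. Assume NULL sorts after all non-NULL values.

(2, Deploy, pending, Frank); (2, Deploy, pending, Ken); (2, Ship, NULL, Frank); (2, Ship, NULL, Frank); (2, Ship, NULL, Ken); (2, Ship, NULL, Ken); (3, Review, NULL, Nora); (3, Review, NULL, Nora); (3, Review, NULL, Omar); (3, Review, NULL, Omar)

INNER JOIN keeps only pairs where the ON condition holds.
Matching on l.team_id = r.team_id.
Matched pairs: 10.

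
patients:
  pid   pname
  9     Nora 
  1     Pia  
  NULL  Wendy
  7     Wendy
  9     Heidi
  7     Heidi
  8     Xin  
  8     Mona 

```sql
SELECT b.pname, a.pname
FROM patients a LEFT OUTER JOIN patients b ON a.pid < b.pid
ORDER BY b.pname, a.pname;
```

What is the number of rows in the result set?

LEFT JOIN keeps every row from `patients a`; unmatched rows get NULL for `patients b`'s columns.
Matching on a.pid < b.pid. A NULL in a compared column never satisfies the condition.
Matched pairs: 18; unmatched a rows kept: 3.
Total: 18 matched + 3 padded = 21 rows.

21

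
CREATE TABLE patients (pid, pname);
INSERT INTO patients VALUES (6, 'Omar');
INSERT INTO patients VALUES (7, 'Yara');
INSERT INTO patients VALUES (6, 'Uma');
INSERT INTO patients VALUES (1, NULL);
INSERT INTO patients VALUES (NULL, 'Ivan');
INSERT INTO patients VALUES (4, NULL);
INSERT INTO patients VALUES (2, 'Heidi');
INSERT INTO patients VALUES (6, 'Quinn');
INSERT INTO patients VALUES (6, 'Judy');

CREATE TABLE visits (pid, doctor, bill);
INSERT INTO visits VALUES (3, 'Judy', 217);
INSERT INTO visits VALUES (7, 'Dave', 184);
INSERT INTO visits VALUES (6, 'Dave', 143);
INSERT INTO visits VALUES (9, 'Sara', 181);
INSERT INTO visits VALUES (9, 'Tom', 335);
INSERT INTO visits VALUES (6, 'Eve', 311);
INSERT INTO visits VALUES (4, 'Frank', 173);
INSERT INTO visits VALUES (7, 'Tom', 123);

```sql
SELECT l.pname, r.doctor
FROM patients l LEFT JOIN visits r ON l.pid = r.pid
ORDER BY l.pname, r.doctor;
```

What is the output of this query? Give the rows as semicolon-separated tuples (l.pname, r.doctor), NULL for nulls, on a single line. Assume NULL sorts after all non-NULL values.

LEFT JOIN keeps every row from `patients`; unmatched rows get NULL for `visits`'s columns.
Matching on l.pid = r.pid. A NULL in a compared column never satisfies the condition.
Matched pairs: 11; unmatched l rows kept: 3.

(Heidi, NULL); (Ivan, NULL); (Judy, Dave); (Judy, Eve); (Omar, Dave); (Omar, Eve); (Quinn, Dave); (Quinn, Eve); (Uma, Dave); (Uma, Eve); (Yara, Dave); (Yara, Tom); (NULL, Frank); (NULL, NULL)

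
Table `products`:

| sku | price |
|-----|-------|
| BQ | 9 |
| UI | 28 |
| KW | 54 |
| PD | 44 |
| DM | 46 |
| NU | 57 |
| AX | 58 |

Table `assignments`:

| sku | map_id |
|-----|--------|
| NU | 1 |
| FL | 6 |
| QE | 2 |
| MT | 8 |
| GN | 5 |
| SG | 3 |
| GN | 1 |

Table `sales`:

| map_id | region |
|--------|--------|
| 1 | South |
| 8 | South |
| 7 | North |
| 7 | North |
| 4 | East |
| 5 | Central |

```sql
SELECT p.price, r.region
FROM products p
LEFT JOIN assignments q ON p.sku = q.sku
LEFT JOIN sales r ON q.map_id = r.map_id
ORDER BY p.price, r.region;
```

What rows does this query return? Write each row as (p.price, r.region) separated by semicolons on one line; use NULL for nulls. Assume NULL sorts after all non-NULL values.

Evaluate left to right. First `products p LEFT JOIN assignments q` on sku: 7 row(s).
Then LEFT JOIN `sales r` on map_id: each of those 7 rows is kept; rows whose q.map_id has no match in r get NULL for r's columns.

(9, NULL); (28, NULL); (44, NULL); (46, NULL); (54, NULL); (57, South); (58, NULL)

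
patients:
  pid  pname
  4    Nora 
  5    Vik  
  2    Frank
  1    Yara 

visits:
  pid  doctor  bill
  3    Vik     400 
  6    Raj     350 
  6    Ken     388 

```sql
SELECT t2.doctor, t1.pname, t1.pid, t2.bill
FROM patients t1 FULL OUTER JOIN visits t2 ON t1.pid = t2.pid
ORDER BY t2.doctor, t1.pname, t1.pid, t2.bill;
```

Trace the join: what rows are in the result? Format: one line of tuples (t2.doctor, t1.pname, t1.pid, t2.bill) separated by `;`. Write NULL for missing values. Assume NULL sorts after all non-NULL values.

(Ken, NULL, NULL, 388); (Raj, NULL, NULL, 350); (Vik, NULL, NULL, 400); (NULL, Frank, 2, NULL); (NULL, Nora, 4, NULL); (NULL, Vik, 5, NULL); (NULL, Yara, 1, NULL)

FULL OUTER JOIN keeps every row from both sides; unmatched rows get NULL for the other side's columns.
Matching on t1.pid = t2.pid.
- t1[0] pid=4 → no match; kept with NULLs on the t2 side.
- t1[1] pid=5 → no match; kept with NULLs on the t2 side.
- t1[2] pid=2 → no match; kept with NULLs on the t2 side.
- t1[3] pid=1 → no match; kept with NULLs on the t2 side.
- plus 3 unmatched t2 row(s), each kept with NULL t1 columns.
After projecting and ordering:
t2.doctor | t1.pname | t1.pid | t2.bill
Ken | NULL | NULL | 388
Raj | NULL | NULL | 350
Vik | NULL | NULL | 400
NULL | Frank | 2 | NULL
NULL | Nora | 4 | NULL
NULL | Vik | 5 | NULL
NULL | Yara | 1 | NULL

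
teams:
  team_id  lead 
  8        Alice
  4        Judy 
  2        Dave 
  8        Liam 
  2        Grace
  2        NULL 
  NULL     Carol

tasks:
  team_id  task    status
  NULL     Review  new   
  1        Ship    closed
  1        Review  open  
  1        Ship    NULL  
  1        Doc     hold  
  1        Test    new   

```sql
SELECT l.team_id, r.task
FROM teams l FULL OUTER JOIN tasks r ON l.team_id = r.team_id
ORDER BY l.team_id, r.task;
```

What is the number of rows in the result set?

FULL OUTER JOIN keeps every row from both sides; unmatched rows get NULL for the other side's columns.
Matching on l.team_id = r.team_id. A NULL in a compared column never satisfies the condition.
- l[0] team_id=8 → no match; kept with NULLs on the r side.
- l[1] team_id=4 → no match; kept with NULLs on the r side.
- l[2] team_id=2 → no match; kept with NULLs on the r side.
- l[3] team_id=8 → no match; kept with NULLs on the r side.
- l[4] team_id=2 → no match; kept with NULLs on the r side.
- l[5] team_id=2 → no match; kept with NULLs on the r side.
- l[6] team_id=NULL → no match; kept with NULLs on the r side.
- 6 r row(s) had no l match → kept, l columns NULL.
Total: 0 matched + 13 padded = 13 rows.

13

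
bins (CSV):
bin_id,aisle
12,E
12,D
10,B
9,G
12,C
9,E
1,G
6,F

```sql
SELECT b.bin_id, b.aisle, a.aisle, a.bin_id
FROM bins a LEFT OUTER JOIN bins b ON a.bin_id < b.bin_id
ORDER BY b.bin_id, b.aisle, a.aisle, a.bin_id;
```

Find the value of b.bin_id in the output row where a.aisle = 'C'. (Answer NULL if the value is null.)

NULL

LEFT JOIN keeps every row from `bins a`; unmatched rows get NULL for `bins b`'s columns.
Matching on a.bin_id < b.bin_id.
- bin_id=12: no b row matches, row kept with b columns NULL.
- bin_id=12: no b row matches, row kept with b columns NULL.
- bin_id=10: 3 matching b row(s), so 3 row(s) emitted.
- bin_id=9: 4 matching b row(s), so 4 row(s) emitted.
- bin_id=12: no b row matches, row kept with b columns NULL.
- bin_id=9: 4 matching b row(s), so 4 row(s) emitted.
- bin_id=1: 7 matching b row(s), so 7 row(s) emitted.
- bin_id=6: 6 matching b row(s), so 6 row(s) emitted.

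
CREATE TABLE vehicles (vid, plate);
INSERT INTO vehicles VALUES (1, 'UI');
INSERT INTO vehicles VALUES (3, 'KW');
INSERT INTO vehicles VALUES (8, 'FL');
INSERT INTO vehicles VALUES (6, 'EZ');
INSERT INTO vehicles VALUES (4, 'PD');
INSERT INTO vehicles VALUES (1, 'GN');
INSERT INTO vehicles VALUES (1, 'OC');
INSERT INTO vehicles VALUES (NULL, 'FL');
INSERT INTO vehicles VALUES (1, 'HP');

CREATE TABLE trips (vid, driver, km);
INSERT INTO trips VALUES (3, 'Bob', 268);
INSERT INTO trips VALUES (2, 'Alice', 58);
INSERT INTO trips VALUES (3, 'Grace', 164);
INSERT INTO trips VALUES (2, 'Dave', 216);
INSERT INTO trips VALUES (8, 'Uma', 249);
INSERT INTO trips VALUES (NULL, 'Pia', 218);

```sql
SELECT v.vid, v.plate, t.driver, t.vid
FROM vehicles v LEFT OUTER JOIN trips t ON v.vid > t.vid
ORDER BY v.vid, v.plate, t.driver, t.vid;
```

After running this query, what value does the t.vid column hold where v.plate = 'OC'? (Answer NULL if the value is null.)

NULL

LEFT JOIN keeps every row from `vehicles`; unmatched rows get NULL for `trips`'s columns.
Matching on v.vid > t.vid. A NULL in a compared column never satisfies the condition.
- v row (vid=1): no match → kept, t columns NULL.
- v row (vid=3): matches 2 t row(s) → 2 output row(s).
- v row (vid=8): matches 4 t row(s) → 4 output row(s).
- v row (vid=6): matches 4 t row(s) → 4 output row(s).
- v row (vid=4): matches 4 t row(s) → 4 output row(s).
- v row (vid=1): no match → kept, t columns NULL.
- v row (vid=1): no match → kept, t columns NULL.
- v row (vid=NULL): no match → kept, t columns NULL.
- v row (vid=1): no match → kept, t columns NULL.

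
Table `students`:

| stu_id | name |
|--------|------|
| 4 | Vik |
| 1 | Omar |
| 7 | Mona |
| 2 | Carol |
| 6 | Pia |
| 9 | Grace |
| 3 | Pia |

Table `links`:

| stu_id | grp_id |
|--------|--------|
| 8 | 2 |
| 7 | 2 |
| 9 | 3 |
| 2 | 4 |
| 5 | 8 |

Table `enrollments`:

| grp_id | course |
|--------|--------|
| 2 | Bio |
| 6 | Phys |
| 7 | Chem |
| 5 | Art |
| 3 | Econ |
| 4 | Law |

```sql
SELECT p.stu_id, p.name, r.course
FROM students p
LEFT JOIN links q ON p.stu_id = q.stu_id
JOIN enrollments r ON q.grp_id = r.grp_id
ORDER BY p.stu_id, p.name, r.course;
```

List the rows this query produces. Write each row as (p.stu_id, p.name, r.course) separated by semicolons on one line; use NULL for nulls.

(2, Carol, Law); (7, Mona, Bio); (9, Grace, Econ)

Joins associate left-to-right: students LEFT JOIN links on stu_id gives 7 intermediate row(s).
Then INNER JOIN `enrollments r` on grp_id: keep only rows whose q.grp_id appears in r.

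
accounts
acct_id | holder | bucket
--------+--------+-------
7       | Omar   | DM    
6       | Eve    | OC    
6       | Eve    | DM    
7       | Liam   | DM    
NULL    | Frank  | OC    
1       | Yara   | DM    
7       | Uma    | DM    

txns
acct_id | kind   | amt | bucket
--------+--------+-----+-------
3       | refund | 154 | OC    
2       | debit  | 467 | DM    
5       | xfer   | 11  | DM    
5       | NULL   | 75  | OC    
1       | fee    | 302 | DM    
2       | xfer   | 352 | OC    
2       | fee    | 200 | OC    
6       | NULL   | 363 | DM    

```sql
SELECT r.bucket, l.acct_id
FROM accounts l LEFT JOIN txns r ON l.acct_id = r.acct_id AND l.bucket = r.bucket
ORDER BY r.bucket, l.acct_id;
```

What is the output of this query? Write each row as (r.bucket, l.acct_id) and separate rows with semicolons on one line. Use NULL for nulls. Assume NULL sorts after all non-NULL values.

(DM, 1); (DM, 6); (NULL, 6); (NULL, 7); (NULL, 7); (NULL, 7); (NULL, NULL)

LEFT JOIN keeps every row from `accounts`; unmatched rows get NULL for `txns`'s columns.
Matching on l.acct_id = r.acct_id AND l.bucket = r.bucket. A NULL in a compared column never satisfies the condition.
Matched pairs: 2; unmatched l rows kept: 5.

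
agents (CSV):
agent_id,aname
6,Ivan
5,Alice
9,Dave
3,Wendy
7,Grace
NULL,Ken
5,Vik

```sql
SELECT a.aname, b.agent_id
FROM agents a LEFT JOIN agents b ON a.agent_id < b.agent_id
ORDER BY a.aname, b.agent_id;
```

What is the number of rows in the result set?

16

LEFT JOIN keeps every row from `agents a`; unmatched rows get NULL for `agents b`'s columns.
Matching on a.agent_id < b.agent_id. A NULL in a compared column never satisfies the condition.
Matched pairs: 14; unmatched a rows kept: 2.
Total: 14 matched + 2 padded = 16 rows.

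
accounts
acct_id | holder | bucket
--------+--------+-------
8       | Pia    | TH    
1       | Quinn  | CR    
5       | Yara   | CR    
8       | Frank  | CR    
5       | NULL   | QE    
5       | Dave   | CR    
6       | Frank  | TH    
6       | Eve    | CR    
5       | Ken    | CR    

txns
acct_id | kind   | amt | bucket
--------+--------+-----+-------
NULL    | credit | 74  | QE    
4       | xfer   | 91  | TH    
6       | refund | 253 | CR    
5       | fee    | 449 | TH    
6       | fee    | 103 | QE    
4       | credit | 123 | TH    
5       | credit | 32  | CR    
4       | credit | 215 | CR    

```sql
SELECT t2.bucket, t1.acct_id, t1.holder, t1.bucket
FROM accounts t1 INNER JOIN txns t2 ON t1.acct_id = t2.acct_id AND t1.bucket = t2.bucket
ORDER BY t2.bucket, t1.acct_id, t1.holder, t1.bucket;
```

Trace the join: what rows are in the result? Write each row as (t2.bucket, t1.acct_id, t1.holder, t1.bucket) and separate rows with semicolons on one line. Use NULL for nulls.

INNER JOIN keeps only pairs where the ON condition holds.
Matching on t1.acct_id = t2.acct_id AND t1.bucket = t2.bucket. A NULL in a compared column never satisfies the condition.
Matched pairs: 4.

(CR, 5, Dave, CR); (CR, 5, Ken, CR); (CR, 5, Yara, CR); (CR, 6, Eve, CR)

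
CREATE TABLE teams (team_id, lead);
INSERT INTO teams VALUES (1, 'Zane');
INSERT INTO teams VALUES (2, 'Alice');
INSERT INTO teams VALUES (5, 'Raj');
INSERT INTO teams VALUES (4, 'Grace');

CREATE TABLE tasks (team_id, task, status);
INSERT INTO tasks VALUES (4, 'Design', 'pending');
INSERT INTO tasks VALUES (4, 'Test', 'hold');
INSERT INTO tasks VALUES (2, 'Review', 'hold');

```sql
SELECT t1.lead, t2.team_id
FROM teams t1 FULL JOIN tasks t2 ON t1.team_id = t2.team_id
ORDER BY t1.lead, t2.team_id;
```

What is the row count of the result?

5

FULL OUTER JOIN keeps every row from both sides; unmatched rows get NULL for the other side's columns.
Matching on t1.team_id = t2.team_id.
- t1 row (team_id=1): no match → kept, t2 columns NULL.
- t1 row (team_id=2): matches 1 t2 row(s) → 1 output row(s).
- t1 row (team_id=5): no match → kept, t2 columns NULL.
- t1 row (team_id=4): matches 2 t2 row(s) → 2 output row(s).
Total: 3 matched + 2 padded = 5 rows.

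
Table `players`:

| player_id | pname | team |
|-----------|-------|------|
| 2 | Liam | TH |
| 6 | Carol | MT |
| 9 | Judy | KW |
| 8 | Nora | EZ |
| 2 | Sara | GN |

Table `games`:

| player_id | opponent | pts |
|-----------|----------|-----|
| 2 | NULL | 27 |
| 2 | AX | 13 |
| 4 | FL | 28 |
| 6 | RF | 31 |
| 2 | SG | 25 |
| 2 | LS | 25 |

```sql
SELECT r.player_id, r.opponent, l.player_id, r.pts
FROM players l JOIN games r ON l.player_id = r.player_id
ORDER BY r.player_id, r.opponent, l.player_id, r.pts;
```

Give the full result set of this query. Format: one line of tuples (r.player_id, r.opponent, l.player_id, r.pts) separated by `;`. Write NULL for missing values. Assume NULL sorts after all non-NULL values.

(2, AX, 2, 13); (2, AX, 2, 13); (2, LS, 2, 25); (2, LS, 2, 25); (2, SG, 2, 25); (2, SG, 2, 25); (2, NULL, 2, 27); (2, NULL, 2, 27); (6, RF, 6, 31)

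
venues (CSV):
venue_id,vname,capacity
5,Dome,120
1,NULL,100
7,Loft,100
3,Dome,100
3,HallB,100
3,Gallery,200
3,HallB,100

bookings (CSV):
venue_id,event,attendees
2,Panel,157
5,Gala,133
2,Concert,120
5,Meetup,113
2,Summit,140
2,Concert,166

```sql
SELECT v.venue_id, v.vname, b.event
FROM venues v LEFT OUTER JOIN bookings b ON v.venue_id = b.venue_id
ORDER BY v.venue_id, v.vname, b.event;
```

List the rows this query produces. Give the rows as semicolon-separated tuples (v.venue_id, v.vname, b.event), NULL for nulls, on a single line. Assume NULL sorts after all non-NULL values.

LEFT JOIN keeps every row from `venues`; unmatched rows get NULL for `bookings`'s columns.
Matching on v.venue_id = b.venue_id.
Matched pairs: 2; unmatched v rows kept: 6.

(1, NULL, NULL); (3, Dome, NULL); (3, Gallery, NULL); (3, HallB, NULL); (3, HallB, NULL); (5, Dome, Gala); (5, Dome, Meetup); (7, Loft, NULL)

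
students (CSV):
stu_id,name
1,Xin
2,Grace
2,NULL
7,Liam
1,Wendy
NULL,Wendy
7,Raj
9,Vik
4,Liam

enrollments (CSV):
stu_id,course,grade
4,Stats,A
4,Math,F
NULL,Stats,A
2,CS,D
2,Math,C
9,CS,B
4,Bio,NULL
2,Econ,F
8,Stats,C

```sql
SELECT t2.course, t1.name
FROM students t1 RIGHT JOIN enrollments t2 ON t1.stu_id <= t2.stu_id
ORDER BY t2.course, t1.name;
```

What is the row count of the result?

43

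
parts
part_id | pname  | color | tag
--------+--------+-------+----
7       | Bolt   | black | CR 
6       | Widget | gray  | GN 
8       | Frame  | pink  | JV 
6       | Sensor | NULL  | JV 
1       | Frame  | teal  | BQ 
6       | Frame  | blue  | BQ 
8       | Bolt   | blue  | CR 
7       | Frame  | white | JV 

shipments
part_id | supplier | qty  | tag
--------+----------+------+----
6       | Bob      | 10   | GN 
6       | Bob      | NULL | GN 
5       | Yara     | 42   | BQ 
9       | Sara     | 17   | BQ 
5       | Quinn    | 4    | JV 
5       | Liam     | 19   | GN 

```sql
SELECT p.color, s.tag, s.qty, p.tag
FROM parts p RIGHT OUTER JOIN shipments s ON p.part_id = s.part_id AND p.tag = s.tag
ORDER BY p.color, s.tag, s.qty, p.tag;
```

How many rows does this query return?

6

RIGHT JOIN keeps every row from `shipments`; unmatched rows get NULL for `parts`'s columns.
Matching on p.part_id = s.part_id AND p.tag = s.tag.
Matched pairs: 2; unmatched s rows kept: 4.
Total: 2 matched + 4 padded = 6 rows.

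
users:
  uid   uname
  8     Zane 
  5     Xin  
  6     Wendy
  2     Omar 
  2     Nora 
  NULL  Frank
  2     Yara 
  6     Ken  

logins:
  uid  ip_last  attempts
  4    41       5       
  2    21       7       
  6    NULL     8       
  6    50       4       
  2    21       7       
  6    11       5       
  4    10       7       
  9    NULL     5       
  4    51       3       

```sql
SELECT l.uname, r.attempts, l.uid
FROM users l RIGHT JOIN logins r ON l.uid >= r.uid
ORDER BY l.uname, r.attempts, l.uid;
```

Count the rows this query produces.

RIGHT JOIN keeps every row from `logins`; unmatched rows get NULL for `users`'s columns.
Matching on l.uid >= r.uid. A NULL in a compared column never satisfies the condition.
- l row (uid=8): matches 8 r row(s) → 8 output row(s).
- l row (uid=5): matches 5 r row(s) → 5 output row(s).
- l row (uid=6): matches 8 r row(s) → 8 output row(s).
- l row (uid=2): matches 2 r row(s) → 2 output row(s).
- l row (uid=2): matches 2 r row(s) → 2 output row(s).
- l row (uid=NULL): no match.
- l row (uid=2): matches 2 r row(s) → 2 output row(s).
- l row (uid=6): matches 8 r row(s) → 8 output row(s).
- plus 1 unmatched r row(s), each kept with NULL l columns.
Total: 35 matched + 1 padded = 36 rows.

36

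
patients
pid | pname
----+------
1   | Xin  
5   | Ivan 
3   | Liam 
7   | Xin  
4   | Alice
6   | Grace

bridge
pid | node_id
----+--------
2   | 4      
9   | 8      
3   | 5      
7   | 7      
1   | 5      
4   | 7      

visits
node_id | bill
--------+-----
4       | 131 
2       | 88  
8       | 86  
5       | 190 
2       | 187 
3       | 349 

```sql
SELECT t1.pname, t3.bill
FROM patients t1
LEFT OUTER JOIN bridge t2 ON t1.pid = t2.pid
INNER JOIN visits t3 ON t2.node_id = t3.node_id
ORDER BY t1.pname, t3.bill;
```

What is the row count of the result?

2

Joins associate left-to-right: patients LEFT JOIN bridge on pid gives 6 intermediate row(s).
Then INNER JOIN `visits t3` on node_id: keep only rows whose t2.node_id appears in t3.
Result: 2 row(s).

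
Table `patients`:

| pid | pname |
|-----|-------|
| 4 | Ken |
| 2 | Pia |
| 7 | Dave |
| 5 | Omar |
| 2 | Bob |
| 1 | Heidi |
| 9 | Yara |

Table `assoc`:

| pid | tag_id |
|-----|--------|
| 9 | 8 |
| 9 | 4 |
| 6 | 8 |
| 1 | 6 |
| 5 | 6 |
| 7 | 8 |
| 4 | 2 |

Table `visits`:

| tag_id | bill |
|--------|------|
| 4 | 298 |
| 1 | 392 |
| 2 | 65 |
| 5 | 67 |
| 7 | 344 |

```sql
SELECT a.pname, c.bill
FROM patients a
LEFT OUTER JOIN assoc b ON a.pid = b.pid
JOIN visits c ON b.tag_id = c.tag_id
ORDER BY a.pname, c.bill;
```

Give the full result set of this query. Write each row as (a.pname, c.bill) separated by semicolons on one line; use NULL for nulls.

(Ken, 65); (Yara, 298)

Joins associate left-to-right: patients LEFT JOIN assoc on pid gives 8 intermediate row(s).
Then INNER JOIN `visits c` on tag_id: keep only rows whose b.tag_id appears in c.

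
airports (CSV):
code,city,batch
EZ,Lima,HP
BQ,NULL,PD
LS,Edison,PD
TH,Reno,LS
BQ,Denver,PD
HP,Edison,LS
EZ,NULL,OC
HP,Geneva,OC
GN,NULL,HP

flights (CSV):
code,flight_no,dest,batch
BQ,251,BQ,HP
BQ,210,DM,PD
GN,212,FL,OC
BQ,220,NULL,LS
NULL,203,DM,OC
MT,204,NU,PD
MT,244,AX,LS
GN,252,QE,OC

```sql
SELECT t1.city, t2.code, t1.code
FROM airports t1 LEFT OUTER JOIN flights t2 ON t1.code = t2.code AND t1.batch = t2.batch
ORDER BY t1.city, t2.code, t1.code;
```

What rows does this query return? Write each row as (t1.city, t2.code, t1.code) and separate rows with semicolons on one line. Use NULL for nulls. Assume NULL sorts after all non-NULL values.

(Denver, BQ, BQ); (Edison, NULL, HP); (Edison, NULL, LS); (Geneva, NULL, HP); (Lima, NULL, EZ); (Reno, NULL, TH); (NULL, BQ, BQ); (NULL, NULL, EZ); (NULL, NULL, GN)

LEFT JOIN keeps every row from `airports`; unmatched rows get NULL for `flights`'s columns.
Matching on t1.code = t2.code AND t1.batch = t2.batch. A NULL in a compared column never satisfies the condition.
Matched pairs: 2; unmatched t1 rows kept: 7.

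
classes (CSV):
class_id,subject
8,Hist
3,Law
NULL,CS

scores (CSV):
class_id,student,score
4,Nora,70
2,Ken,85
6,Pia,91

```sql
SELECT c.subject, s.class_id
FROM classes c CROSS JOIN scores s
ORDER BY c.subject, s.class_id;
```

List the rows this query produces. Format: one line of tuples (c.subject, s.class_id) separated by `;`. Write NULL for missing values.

CROSS JOIN pairs every row of `classes` with every row of `scores`: 3 × 3 = 9 rows.
After projecting and ordering:
c.subject | s.class_id
CS | 2
CS | 4
CS | 6
Hist | 2
Hist | 4
Hist | 6
Law | 2
Law | 4
Law | 6

(CS, 2); (CS, 4); (CS, 6); (Hist, 2); (Hist, 4); (Hist, 6); (Law, 2); (Law, 4); (Law, 6)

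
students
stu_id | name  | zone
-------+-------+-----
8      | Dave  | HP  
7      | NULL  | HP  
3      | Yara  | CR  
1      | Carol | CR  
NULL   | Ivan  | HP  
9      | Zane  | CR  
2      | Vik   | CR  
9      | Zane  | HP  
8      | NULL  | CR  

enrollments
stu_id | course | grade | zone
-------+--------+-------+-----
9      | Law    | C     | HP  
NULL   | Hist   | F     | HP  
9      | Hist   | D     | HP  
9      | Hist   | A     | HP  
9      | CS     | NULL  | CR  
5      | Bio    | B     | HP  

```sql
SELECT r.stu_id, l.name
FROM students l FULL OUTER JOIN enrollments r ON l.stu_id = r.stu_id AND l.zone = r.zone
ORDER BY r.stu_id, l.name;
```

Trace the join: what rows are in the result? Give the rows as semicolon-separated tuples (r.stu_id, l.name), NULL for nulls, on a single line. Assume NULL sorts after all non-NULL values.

FULL OUTER JOIN keeps every row from both sides; unmatched rows get NULL for the other side's columns.
Matching on l.stu_id = r.stu_id AND l.zone = r.zone. A NULL in a compared column never satisfies the condition.
- l (stu_id=8, zone=HP) has no partner → padded with NULL.
- l (stu_id=7, zone=HP) has no partner → padded with NULL.
- l (stu_id=3, zone=CR) has no partner → padded with NULL.
- l (stu_id=1, zone=CR) has no partner → padded with NULL.
- l (stu_id=NULL, zone=HP) has no partner → padded with NULL.
- l (stu_id=9, zone=CR) pairs with 1 row(s) of r.
- l (stu_id=2, zone=CR) has no partner → padded with NULL.
- l (stu_id=9, zone=HP) pairs with 3 row(s) of r.
- l (stu_id=8, zone=CR) has no partner → padded with NULL.
- plus 2 unmatched r row(s), each kept with NULL l columns.

(5, NULL); (9, Zane); (9, Zane); (9, Zane); (9, Zane); (NULL, Carol); (NULL, Dave); (NULL, Ivan); (NULL, Vik); (NULL, Yara); (NULL, NULL); (NULL, NULL); (NULL, NULL)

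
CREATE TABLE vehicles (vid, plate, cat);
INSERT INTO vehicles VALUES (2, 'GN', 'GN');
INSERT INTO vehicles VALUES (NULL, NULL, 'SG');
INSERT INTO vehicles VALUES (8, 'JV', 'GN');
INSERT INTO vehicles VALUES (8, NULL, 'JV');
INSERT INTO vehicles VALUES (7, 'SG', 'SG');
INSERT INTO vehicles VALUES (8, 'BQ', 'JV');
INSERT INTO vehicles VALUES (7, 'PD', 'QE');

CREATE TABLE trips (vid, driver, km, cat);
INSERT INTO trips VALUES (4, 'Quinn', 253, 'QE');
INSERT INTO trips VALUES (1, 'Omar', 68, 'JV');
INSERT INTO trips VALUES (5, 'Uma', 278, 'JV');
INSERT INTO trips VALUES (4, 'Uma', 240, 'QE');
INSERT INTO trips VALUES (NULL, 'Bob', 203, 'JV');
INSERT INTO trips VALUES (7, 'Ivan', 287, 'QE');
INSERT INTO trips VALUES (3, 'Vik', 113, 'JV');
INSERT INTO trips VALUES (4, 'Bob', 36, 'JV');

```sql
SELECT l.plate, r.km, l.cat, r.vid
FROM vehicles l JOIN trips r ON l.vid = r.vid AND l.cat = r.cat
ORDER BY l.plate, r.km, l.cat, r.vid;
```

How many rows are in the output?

1

INNER JOIN keeps only pairs where the ON condition holds.
Matching on l.vid = r.vid AND l.cat = r.cat. A NULL in a compared column never satisfies the condition.
Matched pairs: 1.
Total: 1 rows.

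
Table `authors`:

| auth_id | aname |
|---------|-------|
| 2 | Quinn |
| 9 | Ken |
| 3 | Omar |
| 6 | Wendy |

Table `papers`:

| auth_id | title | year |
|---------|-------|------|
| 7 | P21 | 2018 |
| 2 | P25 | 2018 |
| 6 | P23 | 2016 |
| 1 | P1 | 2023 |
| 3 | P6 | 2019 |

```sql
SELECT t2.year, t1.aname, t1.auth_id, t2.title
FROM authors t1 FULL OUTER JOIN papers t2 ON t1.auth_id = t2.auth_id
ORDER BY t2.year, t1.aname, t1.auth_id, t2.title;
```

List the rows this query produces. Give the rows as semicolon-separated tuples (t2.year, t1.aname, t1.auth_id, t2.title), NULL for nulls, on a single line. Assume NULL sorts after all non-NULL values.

(2016, Wendy, 6, P23); (2018, Quinn, 2, P25); (2018, NULL, NULL, P21); (2019, Omar, 3, P6); (2023, NULL, NULL, P1); (NULL, Ken, 9, NULL)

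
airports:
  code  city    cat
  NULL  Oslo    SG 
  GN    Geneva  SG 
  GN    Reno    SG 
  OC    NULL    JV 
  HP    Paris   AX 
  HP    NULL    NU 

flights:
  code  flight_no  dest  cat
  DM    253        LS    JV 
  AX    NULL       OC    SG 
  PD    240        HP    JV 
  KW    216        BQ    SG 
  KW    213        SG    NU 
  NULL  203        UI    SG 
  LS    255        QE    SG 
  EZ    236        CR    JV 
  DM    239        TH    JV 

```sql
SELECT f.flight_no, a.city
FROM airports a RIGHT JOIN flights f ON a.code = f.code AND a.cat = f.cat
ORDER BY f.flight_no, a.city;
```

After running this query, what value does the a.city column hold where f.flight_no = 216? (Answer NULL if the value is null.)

RIGHT JOIN keeps every row from `flights`; unmatched rows get NULL for `airports`'s columns.
Matching on a.code = f.code AND a.cat = f.cat. A NULL in a compared column never satisfies the condition.
Matched pairs: 0; unmatched f rows kept: 9.

NULL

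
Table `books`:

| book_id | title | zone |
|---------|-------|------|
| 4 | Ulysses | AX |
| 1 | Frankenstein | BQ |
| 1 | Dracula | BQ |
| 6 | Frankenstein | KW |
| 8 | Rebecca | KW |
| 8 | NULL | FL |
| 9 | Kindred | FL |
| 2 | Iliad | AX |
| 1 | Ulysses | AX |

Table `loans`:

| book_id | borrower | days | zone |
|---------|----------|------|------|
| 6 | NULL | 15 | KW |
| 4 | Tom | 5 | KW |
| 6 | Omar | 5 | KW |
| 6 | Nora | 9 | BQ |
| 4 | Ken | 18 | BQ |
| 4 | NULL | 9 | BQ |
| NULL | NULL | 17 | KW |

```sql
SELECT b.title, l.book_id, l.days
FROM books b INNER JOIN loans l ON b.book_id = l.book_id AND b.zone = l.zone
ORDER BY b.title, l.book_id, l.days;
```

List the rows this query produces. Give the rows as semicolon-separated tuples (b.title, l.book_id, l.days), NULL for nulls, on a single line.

(Frankenstein, 6, 5); (Frankenstein, 6, 15)

INNER JOIN keeps only pairs where the ON condition holds.
Matching on b.book_id = l.book_id AND b.zone = l.zone. A NULL in a compared column never satisfies the condition.
Matched pairs: 2.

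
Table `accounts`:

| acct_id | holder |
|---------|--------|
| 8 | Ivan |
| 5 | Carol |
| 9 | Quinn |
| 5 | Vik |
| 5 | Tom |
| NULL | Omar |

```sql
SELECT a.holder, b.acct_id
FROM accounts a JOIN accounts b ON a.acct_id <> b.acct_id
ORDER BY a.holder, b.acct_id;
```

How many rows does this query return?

INNER JOIN keeps only pairs where the ON condition holds.
Matching on a.acct_id <> b.acct_id. A NULL in a compared column never satisfies the condition.
- a[0] acct_id=8 → 4 match(es) in b → 4 row(s).
- a[1] acct_id=5 → 2 match(es) in b → 2 row(s).
- a[2] acct_id=9 → 4 match(es) in b → 4 row(s).
- a[3] acct_id=5 → 2 match(es) in b → 2 row(s).
- a[4] acct_id=5 → 2 match(es) in b → 2 row(s).
- a[5] acct_id=NULL → no match; dropped.
Total: 14 rows.

14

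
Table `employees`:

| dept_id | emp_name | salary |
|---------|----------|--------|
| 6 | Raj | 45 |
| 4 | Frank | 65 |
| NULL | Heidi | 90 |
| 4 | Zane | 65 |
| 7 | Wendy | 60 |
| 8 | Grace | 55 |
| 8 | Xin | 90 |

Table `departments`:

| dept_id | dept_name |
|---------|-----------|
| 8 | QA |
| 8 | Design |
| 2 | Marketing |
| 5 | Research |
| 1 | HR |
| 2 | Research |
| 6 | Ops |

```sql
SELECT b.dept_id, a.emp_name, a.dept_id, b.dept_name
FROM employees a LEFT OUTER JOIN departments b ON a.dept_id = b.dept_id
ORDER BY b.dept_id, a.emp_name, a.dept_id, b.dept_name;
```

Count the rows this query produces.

9

LEFT JOIN keeps every row from `employees`; unmatched rows get NULL for `departments`'s columns.
Matching on a.dept_id = b.dept_id. A NULL in a compared column never satisfies the condition.
Matched pairs: 5; unmatched a rows kept: 4.
Total: 5 matched + 4 padded = 9 rows.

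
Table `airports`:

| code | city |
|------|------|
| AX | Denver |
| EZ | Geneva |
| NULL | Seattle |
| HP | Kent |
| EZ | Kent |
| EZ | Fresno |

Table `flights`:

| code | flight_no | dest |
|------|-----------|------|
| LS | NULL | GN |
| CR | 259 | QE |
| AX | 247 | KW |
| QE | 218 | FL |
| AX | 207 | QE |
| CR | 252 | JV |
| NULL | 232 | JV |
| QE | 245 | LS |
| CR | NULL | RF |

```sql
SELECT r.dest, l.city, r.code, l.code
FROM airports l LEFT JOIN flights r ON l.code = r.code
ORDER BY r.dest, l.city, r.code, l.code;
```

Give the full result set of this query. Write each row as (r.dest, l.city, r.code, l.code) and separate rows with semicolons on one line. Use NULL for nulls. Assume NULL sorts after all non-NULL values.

(KW, Denver, AX, AX); (QE, Denver, AX, AX); (NULL, Fresno, NULL, EZ); (NULL, Geneva, NULL, EZ); (NULL, Kent, NULL, EZ); (NULL, Kent, NULL, HP); (NULL, Seattle, NULL, NULL)

LEFT JOIN keeps every row from `airports`; unmatched rows get NULL for `flights`'s columns.
Matching on l.code = r.code. A NULL in a compared column never satisfies the condition.
- code=AX: 2 matching r row(s), so 2 row(s) emitted.
- code=EZ: no r row matches, row kept with r columns NULL.
- code=NULL: no r row matches, row kept with r columns NULL.
- code=HP: no r row matches, row kept with r columns NULL.
- code=EZ: no r row matches, row kept with r columns NULL.
- code=EZ: no r row matches, row kept with r columns NULL.
After projecting and ordering:
r.dest | l.city | r.code | l.code
KW | Denver | AX | AX
QE | Denver | AX | AX
NULL | Fresno | NULL | EZ
NULL | Geneva | NULL | EZ
NULL | Kent | NULL | EZ
NULL | Kent | NULL | HP
NULL | Seattle | NULL | NULL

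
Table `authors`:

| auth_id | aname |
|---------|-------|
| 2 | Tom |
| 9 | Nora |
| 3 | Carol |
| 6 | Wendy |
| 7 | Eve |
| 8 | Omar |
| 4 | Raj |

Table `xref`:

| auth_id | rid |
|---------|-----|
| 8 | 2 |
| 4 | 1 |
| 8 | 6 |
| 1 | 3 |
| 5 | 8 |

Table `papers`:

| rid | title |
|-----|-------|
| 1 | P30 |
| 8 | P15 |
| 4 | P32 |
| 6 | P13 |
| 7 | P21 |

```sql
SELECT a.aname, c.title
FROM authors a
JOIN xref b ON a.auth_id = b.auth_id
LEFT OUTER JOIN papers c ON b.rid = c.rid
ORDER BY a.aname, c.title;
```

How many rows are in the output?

3

Evaluate left to right. First `authors a INNER JOIN xref b` on auth_id: 3 row(s).
Then LEFT JOIN `papers c` on rid: each of those 3 rows is kept; rows whose b.rid has no match in c get NULL for c's columns.
Result: 3 row(s).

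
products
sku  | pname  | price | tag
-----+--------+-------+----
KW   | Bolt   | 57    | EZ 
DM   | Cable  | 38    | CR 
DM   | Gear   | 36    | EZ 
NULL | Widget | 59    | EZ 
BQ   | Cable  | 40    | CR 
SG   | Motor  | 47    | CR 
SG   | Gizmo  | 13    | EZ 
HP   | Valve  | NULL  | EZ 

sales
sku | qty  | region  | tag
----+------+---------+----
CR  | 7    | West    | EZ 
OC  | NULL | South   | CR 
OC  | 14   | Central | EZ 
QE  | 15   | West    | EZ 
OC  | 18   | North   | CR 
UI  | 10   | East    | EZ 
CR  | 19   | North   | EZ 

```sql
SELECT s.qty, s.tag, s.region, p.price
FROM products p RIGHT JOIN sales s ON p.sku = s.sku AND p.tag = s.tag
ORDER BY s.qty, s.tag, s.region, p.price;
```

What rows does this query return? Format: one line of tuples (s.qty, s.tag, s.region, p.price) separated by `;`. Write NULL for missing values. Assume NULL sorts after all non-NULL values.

(7, EZ, West, NULL); (10, EZ, East, NULL); (14, EZ, Central, NULL); (15, EZ, West, NULL); (18, CR, North, NULL); (19, EZ, North, NULL); (NULL, CR, South, NULL)

RIGHT JOIN keeps every row from `sales`; unmatched rows get NULL for `products`'s columns.
Matching on p.sku = s.sku AND p.tag = s.tag. A NULL in a compared column never satisfies the condition.
Matched pairs: 0; unmatched s rows kept: 7.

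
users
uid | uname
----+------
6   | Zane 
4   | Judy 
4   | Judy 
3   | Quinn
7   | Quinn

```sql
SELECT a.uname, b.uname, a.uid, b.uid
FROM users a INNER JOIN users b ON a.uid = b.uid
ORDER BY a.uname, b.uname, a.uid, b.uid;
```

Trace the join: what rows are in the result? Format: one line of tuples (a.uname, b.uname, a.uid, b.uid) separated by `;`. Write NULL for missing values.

(Judy, Judy, 4, 4); (Judy, Judy, 4, 4); (Judy, Judy, 4, 4); (Judy, Judy, 4, 4); (Quinn, Quinn, 3, 3); (Quinn, Quinn, 7, 7); (Zane, Zane, 6, 6)

INNER JOIN keeps only pairs where the ON condition holds.
Matching on a.uid = b.uid.
Matched pairs: 7.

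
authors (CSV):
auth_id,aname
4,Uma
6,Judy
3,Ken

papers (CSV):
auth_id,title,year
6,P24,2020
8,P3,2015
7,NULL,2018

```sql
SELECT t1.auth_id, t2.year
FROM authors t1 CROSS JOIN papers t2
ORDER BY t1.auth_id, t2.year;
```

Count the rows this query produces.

CROSS JOIN pairs every row of `authors` with every row of `papers`: 3 × 3 = 9 rows.

9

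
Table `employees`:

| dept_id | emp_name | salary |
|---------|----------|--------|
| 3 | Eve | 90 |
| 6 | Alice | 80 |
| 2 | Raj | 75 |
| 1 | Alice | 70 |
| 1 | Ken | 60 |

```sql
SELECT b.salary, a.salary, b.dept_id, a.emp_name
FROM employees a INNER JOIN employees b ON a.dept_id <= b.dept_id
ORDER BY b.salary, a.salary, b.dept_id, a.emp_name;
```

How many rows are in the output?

INNER JOIN keeps only pairs where the ON condition holds.
Matching on a.dept_id <= b.dept_id.
Matched pairs: 16.
Total: 16 rows.

16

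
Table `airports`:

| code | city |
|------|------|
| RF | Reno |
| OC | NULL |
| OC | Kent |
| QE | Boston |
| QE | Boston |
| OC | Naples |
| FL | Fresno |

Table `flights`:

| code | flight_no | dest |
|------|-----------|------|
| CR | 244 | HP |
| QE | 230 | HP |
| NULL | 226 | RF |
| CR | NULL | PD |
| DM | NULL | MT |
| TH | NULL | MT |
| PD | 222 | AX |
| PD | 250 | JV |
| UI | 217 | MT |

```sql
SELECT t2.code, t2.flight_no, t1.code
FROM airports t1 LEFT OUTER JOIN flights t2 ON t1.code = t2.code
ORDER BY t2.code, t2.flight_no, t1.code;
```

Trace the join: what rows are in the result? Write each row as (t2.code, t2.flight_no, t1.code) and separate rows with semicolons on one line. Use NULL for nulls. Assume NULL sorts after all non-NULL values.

LEFT JOIN keeps every row from `airports`; unmatched rows get NULL for `flights`'s columns.
Matching on t1.code = t2.code. A NULL in a compared column never satisfies the condition.
- code=RF: no t2 row matches, row kept with t2 columns NULL.
- code=OC: no t2 row matches, row kept with t2 columns NULL.
- code=OC: no t2 row matches, row kept with t2 columns NULL.
- code=QE: 1 matching t2 row(s), so 1 row(s) emitted.
- code=QE: 1 matching t2 row(s), so 1 row(s) emitted.
- code=OC: no t2 row matches, row kept with t2 columns NULL.
- code=FL: no t2 row matches, row kept with t2 columns NULL.
After projecting and ordering:
t2.code | t2.flight_no | t1.code
QE | 230 | QE
QE | 230 | QE
NULL | NULL | FL
NULL | NULL | OC
NULL | NULL | OC
NULL | NULL | OC
NULL | NULL | RF

(QE, 230, QE); (QE, 230, QE); (NULL, NULL, FL); (NULL, NULL, OC); (NULL, NULL, OC); (NULL, NULL, OC); (NULL, NULL, RF)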